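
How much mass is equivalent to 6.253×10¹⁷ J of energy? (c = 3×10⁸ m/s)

From E = mc², we get m = E/c²
c² = (3×10⁸)² = 9×10¹⁶ m²/s²
m = 6.253×10¹⁷ / 9×10¹⁶ = 6.948 kg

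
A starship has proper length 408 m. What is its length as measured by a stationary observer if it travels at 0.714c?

Proper length L₀ = 408 m
γ = 1/√(1 - 0.714²) = 1.428
L = L₀/γ = 408/1.428 = 285.7 m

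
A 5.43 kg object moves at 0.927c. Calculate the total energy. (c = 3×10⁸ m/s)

γ = 1/√(1 - 0.927²) = 2.666
mc² = 5.43 × (3×10⁸)² = 4.887×10¹⁷ J
E = γmc² = 2.666 × 4.887×10¹⁷ = 1.303×10¹⁸ J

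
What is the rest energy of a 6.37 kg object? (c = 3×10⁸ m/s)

c² = (3×10⁸)² = 9.000×10¹⁶ m²/s²
E₀ = mc² = 6.37 × 9.000×10¹⁶ = 5.733×10¹⁷ J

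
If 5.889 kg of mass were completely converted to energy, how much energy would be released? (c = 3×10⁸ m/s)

Using E = mc²:
c² = (3×10⁸)² = 9×10¹⁶ m²/s²
E = 5.889 × 9×10¹⁶ = 5.300×10¹⁷ J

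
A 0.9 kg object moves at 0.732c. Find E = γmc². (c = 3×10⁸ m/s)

γ = 1/√(1 - 0.732²) = 1.468
mc² = 0.9 × (3×10⁸)² = 8.100×10¹⁶ J
E = γmc² = 1.468 × 8.100×10¹⁶ = 1.189×10¹⁷ J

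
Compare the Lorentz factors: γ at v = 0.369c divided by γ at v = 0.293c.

γ₁ = 1/√(1 - 0.369²) = 1.076
γ₂ = 1/√(1 - 0.293²) = 1.046
γ₁/γ₂ = 1.076/1.046 = 1.029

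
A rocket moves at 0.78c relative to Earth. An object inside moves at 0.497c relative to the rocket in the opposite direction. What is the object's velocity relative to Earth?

Object's velocity in rocket frame is u' = -0.497c
u = (u' + v)/(1 + u'v/c²) = (v - 0.497)/(1 - 0.497·v/c²)
Numerator: 0.78 - 0.497 = 0.283
Denominator: 1 - 0.38766 = 0.61234
u = 0.283/0.61234 = 0.4622c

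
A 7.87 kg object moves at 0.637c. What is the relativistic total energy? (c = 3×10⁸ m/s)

γ = 1/√(1 - 0.637²) = 1.2972
mc² = 7.87 × (3×10⁸)² = 7.083×10¹⁷ J
E = γmc² = 1.2972 × 7.083×10¹⁷ = 9.188×10¹⁷ J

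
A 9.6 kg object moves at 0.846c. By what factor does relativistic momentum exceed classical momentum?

p_rel = γmv, p_class = mv
Ratio = γ = 1/√(1 - 0.846²) = 1.876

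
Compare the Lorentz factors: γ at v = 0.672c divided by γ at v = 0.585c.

γ₁ = 1/√(1 - 0.672²) = 1.350
γ₂ = 1/√(1 - 0.585²) = 1.233
γ₁/γ₂ = 1.350/1.233 = 1.095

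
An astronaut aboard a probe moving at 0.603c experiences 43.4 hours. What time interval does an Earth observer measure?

Proper time Δt₀ = 43.4 hours
γ = 1/√(1 - 0.603²) = 1.2535
Δt = γΔt₀ = 1.2535 × 43.4 = 54.40 hours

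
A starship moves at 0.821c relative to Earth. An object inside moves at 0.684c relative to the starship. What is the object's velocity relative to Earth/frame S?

u = (u' + v)/(1 + u'v/c²)
Numerator: 0.684 + 0.821 = 1.505
Denominator: 1 + 0.561564 = 1.561564
u = 1.505/1.561564 = 0.9638c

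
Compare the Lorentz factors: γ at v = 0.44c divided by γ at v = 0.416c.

γ₁ = 1/√(1 - 0.44²) = 1.114
γ₂ = 1/√(1 - 0.416²) = 1.100
γ₁/γ₂ = 1.114/1.100 = 1.013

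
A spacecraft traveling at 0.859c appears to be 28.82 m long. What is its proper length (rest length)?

Contracted length L = 28.82 m
γ = 1/√(1 - 0.859²) = 1.953
L₀ = γL = 1.953 × 28.82 = 56.29 m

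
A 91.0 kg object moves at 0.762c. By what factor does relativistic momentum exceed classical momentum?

p_rel = γmv, p_class = mv
Ratio = γ = 1/√(1 - 0.762²) = 1.544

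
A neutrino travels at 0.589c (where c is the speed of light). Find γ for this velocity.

v/c = 0.589, so (v/c)² = 0.346921
1 - (v/c)² = 0.653079
γ = 1/√(0.653079) = 1.237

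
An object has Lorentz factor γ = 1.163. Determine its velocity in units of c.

From γ = 1/√(1 - v²/c²):
1/γ² = 1/1.163² = 0.7393
v²/c² = 1 - 0.7393 = 0.2607
v/c = √(0.2607) = 0.5106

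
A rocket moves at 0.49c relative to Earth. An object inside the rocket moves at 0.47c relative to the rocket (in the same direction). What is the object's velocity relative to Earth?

u = (u' + v)/(1 + u'v/c²)
Numerator: 0.47 + 0.49 = 0.96
Denominator: 1 + 0.2303 = 1.2303
u = 0.96/1.2303 = 0.7803c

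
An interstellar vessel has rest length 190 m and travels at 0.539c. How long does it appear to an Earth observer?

Proper length L₀ = 190 m
γ = 1/√(1 - 0.539²) = 1.1872
L = L₀/γ = 190/1.1872 = 160.0 m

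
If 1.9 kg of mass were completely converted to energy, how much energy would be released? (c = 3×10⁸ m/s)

Using E = mc²:
c² = (3×10⁸)² = 9×10¹⁶ m²/s²
E = 1.9 × 9×10¹⁶ = 1.710×10¹⁷ J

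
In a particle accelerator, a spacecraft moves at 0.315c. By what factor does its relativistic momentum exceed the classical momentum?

p_rel = γmv, p_class = mv
Ratio = γ = 1/√(1 - 0.315²)
= 1/√(0.900775) = 1.054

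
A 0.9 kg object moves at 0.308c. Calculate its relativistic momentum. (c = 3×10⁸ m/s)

γ = 1/√(1 - 0.308²) = 1.0511
v = 0.308 × 3×10⁸ = 9.240×10⁷ m/s
p = γmv = 1.0511 × 0.9 × 9.240×10⁷ = 8.741×10⁷ kg·m/s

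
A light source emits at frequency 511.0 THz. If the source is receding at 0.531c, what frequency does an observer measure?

β = v/c = 0.531
(1-β)/(1+β) = 0.469/1.531 = 0.30634
Doppler factor = √(0.30634) = 0.5535
f_obs = 511.0 × 0.5535 = 282.8 THz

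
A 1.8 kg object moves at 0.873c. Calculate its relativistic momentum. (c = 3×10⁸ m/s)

γ = 1/√(1 - 0.873²) = 2.0504
v = 0.873 × 3×10⁸ = 2.619×10⁸ m/s
p = γmv = 2.0504 × 1.8 × 2.619×10⁸ = 9.666×10⁸ kg·m/s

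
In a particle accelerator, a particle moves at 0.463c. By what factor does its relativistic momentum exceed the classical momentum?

p_rel = γmv, p_class = mv
Ratio = γ = 1/√(1 - 0.463²)
= 1/√(0.785631) = 1.128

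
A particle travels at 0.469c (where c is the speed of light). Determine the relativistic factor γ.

v/c = 0.469, so (v/c)² = 0.219961
1 - (v/c)² = 0.780039
γ = 1/√(0.780039) = 1.132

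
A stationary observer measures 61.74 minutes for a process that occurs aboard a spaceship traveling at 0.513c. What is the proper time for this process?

Dilated time Δt = 61.74 minutes
γ = 1/√(1 - 0.513²) = 1.165
Δt₀ = Δt/γ = 61.74/1.165 = 53.00 minutes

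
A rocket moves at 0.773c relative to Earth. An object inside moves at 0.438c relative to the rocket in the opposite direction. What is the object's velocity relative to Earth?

Object's velocity in rocket frame is u' = -0.438c
u = (u' + v)/(1 + u'v/c²) = (v - 0.438)/(1 - 0.438·v/c²)
Numerator: 0.773 - 0.438 = 0.335
Denominator: 1 - 0.338574 = 0.661426
u = 0.335/0.661426 = 0.5065c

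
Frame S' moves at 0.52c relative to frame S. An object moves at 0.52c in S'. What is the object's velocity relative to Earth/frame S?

u = (u' + v)/(1 + u'v/c²)
Numerator: 0.52 + 0.52 = 1.04
Denominator: 1 + 0.2704 = 1.2704
u = 1.04/1.2704 = 0.8186c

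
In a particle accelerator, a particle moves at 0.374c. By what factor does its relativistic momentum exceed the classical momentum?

p_rel = γmv, p_class = mv
Ratio = γ = 1/√(1 - 0.374²)
= 1/√(0.860124) = 1.078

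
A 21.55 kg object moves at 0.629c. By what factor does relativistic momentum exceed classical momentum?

p_rel = γmv, p_class = mv
Ratio = γ = 1/√(1 - 0.629²) = 1.286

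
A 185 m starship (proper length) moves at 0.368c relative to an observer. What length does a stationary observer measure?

Proper length L₀ = 185 m
γ = 1/√(1 - 0.368²) = 1.0755
L = L₀/γ = 185/1.0755 = 172.0 m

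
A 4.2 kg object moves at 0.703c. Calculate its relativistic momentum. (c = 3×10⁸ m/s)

γ = 1/√(1 - 0.703²) = 1.406
v = 0.703 × 3×10⁸ = 2.109×10⁸ m/s
p = γmv = 1.406 × 4.2 × 2.109×10⁸ = 1.245×10⁹ kg·m/s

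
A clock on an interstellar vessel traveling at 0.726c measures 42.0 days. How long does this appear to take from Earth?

Proper time Δt₀ = 42.0 days
γ = 1/√(1 - 0.726²) = 1.454
Δt = γΔt₀ = 1.454 × 42.0 = 61.07 days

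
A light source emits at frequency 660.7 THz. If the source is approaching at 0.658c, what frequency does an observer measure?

β = v/c = 0.658
(1+β)/(1-β) = 1.658/0.342 = 4.848
Doppler factor = √(4.848) = 2.202
f_obs = 660.7 × 2.202 = 1455 THz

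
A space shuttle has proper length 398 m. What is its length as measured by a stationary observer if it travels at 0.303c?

Proper length L₀ = 398 m
γ = 1/√(1 - 0.303²) = 1.0493
L = L₀/γ = 398/1.0493 = 379.3 m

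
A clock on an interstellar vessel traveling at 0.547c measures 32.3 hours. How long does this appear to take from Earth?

Proper time Δt₀ = 32.3 hours
γ = 1/√(1 - 0.547²) = 1.19455
Δt = γΔt₀ = 1.19455 × 32.3 = 38.58 hours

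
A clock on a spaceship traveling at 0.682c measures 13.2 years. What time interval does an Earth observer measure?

Proper time Δt₀ = 13.2 years
γ = 1/√(1 - 0.682²) = 1.3673
Δt = γΔt₀ = 1.3673 × 13.2 = 18.05 years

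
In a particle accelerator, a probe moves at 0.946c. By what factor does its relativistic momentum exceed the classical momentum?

p_rel = γmv, p_class = mv
Ratio = γ = 1/√(1 - 0.946²)
= 1/√(0.105084) = 3.085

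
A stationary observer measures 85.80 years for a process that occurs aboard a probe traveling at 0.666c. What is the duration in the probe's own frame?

Dilated time Δt = 85.80 years
γ = 1/√(1 - 0.666²) = 1.3406
Δt₀ = Δt/γ = 85.80/1.3406 = 64.00 years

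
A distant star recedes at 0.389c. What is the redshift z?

β = 0.389
(1+β)/(1-β) = 1.389/0.611 = 2.27332
√(2.27332) = 1.5078
z = 1.5078 - 1 = 0.5078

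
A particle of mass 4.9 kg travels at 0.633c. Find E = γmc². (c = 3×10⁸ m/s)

γ = 1/√(1 - 0.633²) = 1.29174
mc² = 4.9 × (3×10⁸)² = 4.410×10¹⁷ J
E = γmc² = 1.29174 × 4.410×10¹⁷ = 5.697×10¹⁷ J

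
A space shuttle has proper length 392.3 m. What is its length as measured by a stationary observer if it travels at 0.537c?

Proper length L₀ = 392.3 m
γ = 1/√(1 - 0.537²) = 1.1854
L = L₀/γ = 392.3/1.1854 = 330.9 m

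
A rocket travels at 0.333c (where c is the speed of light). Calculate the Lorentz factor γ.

v/c = 0.333, so (v/c)² = 0.110889
1 - (v/c)² = 0.889111
γ = 1/√(0.889111) = 1.061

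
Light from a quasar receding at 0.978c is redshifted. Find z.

β = 0.978
(1+β)/(1-β) = 1.978/0.022 = 89.91
√(89.91) = 9.482
z = 9.482 - 1 = 8.482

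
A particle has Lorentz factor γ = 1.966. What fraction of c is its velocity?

From γ = 1/√(1 - v²/c²):
1/γ² = 1/1.966² = 0.2587
v²/c² = 1 - 0.2587 = 0.7413
v/c = √(0.7413) = 0.8610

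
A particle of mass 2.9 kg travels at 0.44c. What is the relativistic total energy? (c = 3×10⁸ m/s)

γ = 1/√(1 - 0.44²) = 1.1136
mc² = 2.9 × (3×10⁸)² = 2.610×10¹⁷ J
E = γmc² = 1.1136 × 2.610×10¹⁷ = 2.906×10¹⁷ J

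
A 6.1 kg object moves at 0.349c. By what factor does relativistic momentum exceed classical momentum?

p_rel = γmv, p_class = mv
Ratio = γ = 1/√(1 - 0.349²) = 1.067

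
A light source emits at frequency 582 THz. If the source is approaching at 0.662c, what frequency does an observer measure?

β = v/c = 0.662
(1+β)/(1-β) = 1.662/0.338 = 4.9172
Doppler factor = √(4.9172) = 2.2175
f_obs = 582 × 2.2175 = 1291 THz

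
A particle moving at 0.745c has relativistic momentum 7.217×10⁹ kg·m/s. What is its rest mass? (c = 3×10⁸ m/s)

γ = 1/√(1 - 0.745²) = 1.499
v = 0.745 × 3×10⁸ = 2.235×10⁸ m/s
m = p/(γv) = 7.217×10⁹/(1.499 × 2.235×10⁸) = 21.54 kg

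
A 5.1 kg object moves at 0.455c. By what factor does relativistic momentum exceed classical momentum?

p_rel = γmv, p_class = mv
Ratio = γ = 1/√(1 - 0.455²) = 1.123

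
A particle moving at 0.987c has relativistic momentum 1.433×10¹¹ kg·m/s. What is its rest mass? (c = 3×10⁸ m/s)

γ = 1/√(1 - 0.987²) = 6.222
v = 0.987 × 3×10⁸ = 2.961×10⁸ m/s
m = p/(γv) = 1.433×10¹¹/(6.222 × 2.961×10⁸) = 77.78 kg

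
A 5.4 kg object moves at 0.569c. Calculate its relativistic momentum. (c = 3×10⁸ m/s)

γ = 1/√(1 - 0.569²) = 1.216
v = 0.569 × 3×10⁸ = 1.707×10⁸ m/s
p = γmv = 1.216 × 5.4 × 1.707×10⁸ = 1.121×10⁹ kg·m/s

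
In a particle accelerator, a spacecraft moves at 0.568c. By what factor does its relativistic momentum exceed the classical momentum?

p_rel = γmv, p_class = mv
Ratio = γ = 1/√(1 - 0.568²)
= 1/√(0.677376) = 1.215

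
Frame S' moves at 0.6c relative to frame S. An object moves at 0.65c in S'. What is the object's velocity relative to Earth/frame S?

u = (u' + v)/(1 + u'v/c²)
Numerator: 0.65 + 0.6 = 1.25
Denominator: 1 + 0.39 = 1.39
u = 1.25/1.39 = 0.8993c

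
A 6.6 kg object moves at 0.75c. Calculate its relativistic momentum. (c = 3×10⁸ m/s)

γ = 1/√(1 - 0.75²) = 1.512
v = 0.75 × 3×10⁸ = 2.250×10⁸ m/s
p = γmv = 1.512 × 6.6 × 2.250×10⁸ = 2.245×10⁹ kg·m/s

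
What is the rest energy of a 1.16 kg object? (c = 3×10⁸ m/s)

c² = (3×10⁸)² = 9.000×10¹⁶ m²/s²
E₀ = mc² = 1.16 × 9.000×10¹⁶ = 1.044×10¹⁷ J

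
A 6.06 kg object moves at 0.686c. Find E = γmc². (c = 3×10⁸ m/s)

γ = 1/√(1 - 0.686²) = 1.3744
mc² = 6.06 × (3×10⁸)² = 5.454×10¹⁷ J
E = γmc² = 1.3744 × 5.454×10¹⁷ = 7.496×10¹⁷ J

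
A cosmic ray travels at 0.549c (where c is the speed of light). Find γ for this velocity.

v/c = 0.549, so (v/c)² = 0.301401
1 - (v/c)² = 0.698599
γ = 1/√(0.698599) = 1.196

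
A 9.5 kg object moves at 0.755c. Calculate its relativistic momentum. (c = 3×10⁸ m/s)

γ = 1/√(1 - 0.755²) = 1.525
v = 0.755 × 3×10⁸ = 2.265×10⁸ m/s
p = γmv = 1.525 × 9.5 × 2.265×10⁸ = 3.281×10⁹ kg·m/s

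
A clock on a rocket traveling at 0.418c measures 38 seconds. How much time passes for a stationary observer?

Proper time Δt₀ = 38 seconds
γ = 1/√(1 - 0.418²) = 1.1008
Δt = γΔt₀ = 1.1008 × 38 = 41.83 seconds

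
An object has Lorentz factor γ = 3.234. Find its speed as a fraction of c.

From γ = 1/√(1 - v²/c²):
1/γ² = 1/3.234² = 0.09561
v²/c² = 1 - 0.09561 = 0.9044
v/c = √(0.9044) = 0.9510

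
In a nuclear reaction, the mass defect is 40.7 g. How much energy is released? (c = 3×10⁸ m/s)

Convert mass defect: Δm = 40.7 g = 0.0407 kg
E = Δm·c² = 0.0407 × (3×10⁸)²
= 0.0407 × 9×10¹⁶ = 3.663×10¹⁵ J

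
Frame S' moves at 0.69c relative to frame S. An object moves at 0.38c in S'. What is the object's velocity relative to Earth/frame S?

u = (u' + v)/(1 + u'v/c²)
Numerator: 0.38 + 0.69 = 1.07
Denominator: 1 + 0.2622 = 1.2622
u = 1.07/1.2622 = 0.8477c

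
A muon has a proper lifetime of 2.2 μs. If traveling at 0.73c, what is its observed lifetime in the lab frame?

Proper lifetime τ₀ = 2.2 μs
γ = 1/√(1 - 0.73²) = 1.463
τ = γτ₀ = 1.463 × 2.2 μs = 3.219 μs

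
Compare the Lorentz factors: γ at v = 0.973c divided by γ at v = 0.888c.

γ₁ = 1/√(1 - 0.973²) = 4.333
γ₂ = 1/√(1 - 0.888²) = 2.175
γ₁/γ₂ = 4.333/2.175 = 1.992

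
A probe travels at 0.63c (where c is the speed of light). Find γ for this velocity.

v/c = 0.63, so (v/c)² = 0.3969
1 - (v/c)² = 0.6031
γ = 1/√(0.6031) = 1.288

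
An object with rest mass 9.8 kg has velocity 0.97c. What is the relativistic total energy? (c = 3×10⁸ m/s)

γ = 1/√(1 - 0.97²) = 4.113
mc² = 9.8 × (3×10⁸)² = 8.820×10¹⁷ J
E = γmc² = 4.113 × 8.820×10¹⁷ = 3.628×10¹⁸ J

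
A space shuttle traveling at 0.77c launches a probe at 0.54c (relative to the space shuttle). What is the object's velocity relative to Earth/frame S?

u = (u' + v)/(1 + u'v/c²)
Numerator: 0.54 + 0.77 = 1.31
Denominator: 1 + 0.4158 = 1.4158
u = 1.31/1.4158 = 0.9253c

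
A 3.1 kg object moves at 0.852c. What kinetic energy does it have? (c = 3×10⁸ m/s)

γ = 1/√(1 - 0.852²) = 1.9101
γ - 1 = 0.9101
KE = (γ-1)mc² = 0.9101 × 3.1 × (3×10⁸)² = 2.539×10¹⁷ J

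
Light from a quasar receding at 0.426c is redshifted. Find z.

β = 0.426
(1+β)/(1-β) = 1.426/0.574 = 2.4843
√(2.4843) = 1.5762
z = 1.5762 - 1 = 0.5762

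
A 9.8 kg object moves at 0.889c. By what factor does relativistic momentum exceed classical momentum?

p_rel = γmv, p_class = mv
Ratio = γ = 1/√(1 - 0.889²) = 2.184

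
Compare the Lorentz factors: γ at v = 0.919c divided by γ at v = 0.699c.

γ₁ = 1/√(1 - 0.919²) = 2.536
γ₂ = 1/√(1 - 0.699²) = 1.398
γ₁/γ₂ = 2.536/1.398 = 1.814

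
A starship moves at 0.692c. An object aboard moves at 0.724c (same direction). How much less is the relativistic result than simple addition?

Classical: u' + v = 0.724 + 0.692 = 1.416c
Relativistic: u = (0.724 + 0.692)/(1 + 0.501008) = 1.416/1.501008 = 0.9434c
Difference: 1.416 - 0.9434 = 0.4726c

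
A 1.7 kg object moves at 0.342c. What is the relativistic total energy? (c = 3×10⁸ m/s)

γ = 1/√(1 - 0.342²) = 1.064
mc² = 1.7 × (3×10⁸)² = 1.530×10¹⁷ J
E = γmc² = 1.064 × 1.530×10¹⁷ = 1.628×10¹⁷ J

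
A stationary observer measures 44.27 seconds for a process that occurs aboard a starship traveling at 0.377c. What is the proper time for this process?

Dilated time Δt = 44.27 seconds
γ = 1/√(1 - 0.377²) = 1.0797
Δt₀ = Δt/γ = 44.27/1.0797 = 41.00 seconds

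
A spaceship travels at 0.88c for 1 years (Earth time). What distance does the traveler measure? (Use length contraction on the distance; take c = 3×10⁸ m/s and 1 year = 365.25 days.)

Earth distance: d = v × t = 0.88c × 1 yr = 8.3312×10¹⁵ m
γ = 2.1054
d' = d/γ = 8.3312×10¹⁵/2.1054 = 3.957×10¹⁵ m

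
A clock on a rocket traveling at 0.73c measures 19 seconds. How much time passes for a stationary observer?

Proper time Δt₀ = 19 seconds
γ = 1/√(1 - 0.73²) = 1.463
Δt = γΔt₀ = 1.463 × 19 = 27.80 seconds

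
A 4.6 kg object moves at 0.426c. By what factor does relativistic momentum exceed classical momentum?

p_rel = γmv, p_class = mv
Ratio = γ = 1/√(1 - 0.426²) = 1.105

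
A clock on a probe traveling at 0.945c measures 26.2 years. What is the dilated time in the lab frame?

Proper time Δt₀ = 26.2 years
γ = 1/√(1 - 0.945²) = 3.05745
Δt = γΔt₀ = 3.05745 × 26.2 = 80.11 years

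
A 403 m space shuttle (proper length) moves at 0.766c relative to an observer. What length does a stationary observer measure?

Proper length L₀ = 403 m
γ = 1/√(1 - 0.766²) = 1.5556
L = L₀/γ = 403/1.5556 = 259.1 m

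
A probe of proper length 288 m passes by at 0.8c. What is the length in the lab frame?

Proper length L₀ = 288 m
γ = 1/√(1 - 0.8²) = 1.667
L = L₀/γ = 288/1.667 = 172.8 m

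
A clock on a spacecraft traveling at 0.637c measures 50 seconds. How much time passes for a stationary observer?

Proper time Δt₀ = 50 seconds
γ = 1/√(1 - 0.637²) = 1.2972
Δt = γΔt₀ = 1.2972 × 50 = 64.86 seconds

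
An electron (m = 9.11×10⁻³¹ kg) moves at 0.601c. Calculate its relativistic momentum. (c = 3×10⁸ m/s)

γ = 1/√(1 - 0.601²) = 1.251
v = 0.601 × 3×10⁸ = 1.803×10⁸ m/s
p = γmv = 1.251 × 9.11×10⁻³¹ × 1.803×10⁸ = 2.055×10⁻²² kg·m/s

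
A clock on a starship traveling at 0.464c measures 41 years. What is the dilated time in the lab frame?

Proper time Δt₀ = 41 years
γ = 1/√(1 - 0.464²) = 1.1289
Δt = γΔt₀ = 1.1289 × 41 = 46.28 years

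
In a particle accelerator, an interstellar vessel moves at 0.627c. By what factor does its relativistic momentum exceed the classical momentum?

p_rel = γmv, p_class = mv
Ratio = γ = 1/√(1 - 0.627²)
= 1/√(0.606871) = 1.284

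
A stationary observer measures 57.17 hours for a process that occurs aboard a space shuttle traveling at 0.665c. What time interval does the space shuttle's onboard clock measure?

Dilated time Δt = 57.17 hours
γ = 1/√(1 - 0.665²) = 1.339
Δt₀ = Δt/γ = 57.17/1.339 = 42.70 hours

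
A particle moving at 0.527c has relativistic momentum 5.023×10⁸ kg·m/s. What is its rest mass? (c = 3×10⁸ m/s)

γ = 1/√(1 - 0.527²) = 1.1767
v = 0.527 × 3×10⁸ = 1.581×10⁸ m/s
m = p/(γv) = 5.023×10⁸/(1.1767 × 1.581×10⁸) = 2.700 kg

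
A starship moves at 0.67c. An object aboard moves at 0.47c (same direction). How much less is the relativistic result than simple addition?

Classical: u' + v = 0.47 + 0.67 = 1.14c
Relativistic: u = (0.47 + 0.67)/(1 + 0.3149) = 1.14/1.3149 = 0.8670c
Difference: 1.14 - 0.8670 = 0.2730c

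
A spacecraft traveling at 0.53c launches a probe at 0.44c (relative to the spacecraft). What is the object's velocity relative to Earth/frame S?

u = (u' + v)/(1 + u'v/c²)
Numerator: 0.44 + 0.53 = 0.97
Denominator: 1 + 0.2332 = 1.2332
u = 0.97/1.2332 = 0.7866c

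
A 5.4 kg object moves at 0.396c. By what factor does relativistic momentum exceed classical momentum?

p_rel = γmv, p_class = mv
Ratio = γ = 1/√(1 - 0.396²) = 1.089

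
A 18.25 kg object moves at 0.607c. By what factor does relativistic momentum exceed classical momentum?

p_rel = γmv, p_class = mv
Ratio = γ = 1/√(1 - 0.607²) = 1.258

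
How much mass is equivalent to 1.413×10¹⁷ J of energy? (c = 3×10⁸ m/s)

From E = mc², we get m = E/c²
c² = (3×10⁸)² = 9×10¹⁶ m²/s²
m = 1.413×10¹⁷ / 9×10¹⁶ = 1.570 kg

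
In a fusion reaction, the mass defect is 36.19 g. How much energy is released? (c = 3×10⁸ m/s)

Convert mass defect: Δm = 36.19 g = 0.03619 kg
E = Δm·c² = 0.03619 × (3×10⁸)²
= 0.03619 × 9×10¹⁶ = 3.257×10¹⁵ J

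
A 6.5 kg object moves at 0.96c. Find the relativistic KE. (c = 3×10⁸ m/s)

γ = 1/√(1 - 0.96²) = 3.571
γ - 1 = 2.571
KE = (γ-1)mc² = 2.571 × 6.5 × (3×10⁸)² = 1.504×10¹⁸ J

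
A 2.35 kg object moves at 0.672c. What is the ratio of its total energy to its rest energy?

E = γmc², E₀ = mc²
E/E₀ = γ = 1/√(1 - 0.672²) = 1.350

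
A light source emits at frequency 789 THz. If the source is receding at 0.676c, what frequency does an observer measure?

β = v/c = 0.676
(1-β)/(1+β) = 0.324/1.676 = 0.1933
Doppler factor = √(0.1933) = 0.4397
f_obs = 789 × 0.4397 = 346.9 THz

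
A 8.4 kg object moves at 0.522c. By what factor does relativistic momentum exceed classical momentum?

p_rel = γmv, p_class = mv
Ratio = γ = 1/√(1 - 0.522²) = 1.172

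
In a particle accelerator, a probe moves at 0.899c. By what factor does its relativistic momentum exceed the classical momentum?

p_rel = γmv, p_class = mv
Ratio = γ = 1/√(1 - 0.899²)
= 1/√(0.191799) = 2.283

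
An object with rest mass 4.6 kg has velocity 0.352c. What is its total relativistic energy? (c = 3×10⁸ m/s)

γ = 1/√(1 - 0.352²) = 1.0684
mc² = 4.6 × (3×10⁸)² = 4.140×10¹⁷ J
E = γmc² = 1.0684 × 4.140×10¹⁷ = 4.423×10¹⁷ J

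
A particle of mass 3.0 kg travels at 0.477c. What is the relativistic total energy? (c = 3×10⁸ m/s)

γ = 1/√(1 - 0.477²) = 1.1378
mc² = 3.0 × (3×10⁸)² = 2.700×10¹⁷ J
E = γmc² = 1.1378 × 2.700×10¹⁷ = 3.072×10¹⁷ J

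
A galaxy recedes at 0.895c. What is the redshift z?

β = 0.895
(1+β)/(1-β) = 1.895/0.105 = 18.048
√(18.048) = 4.248
z = 4.248 - 1 = 3.248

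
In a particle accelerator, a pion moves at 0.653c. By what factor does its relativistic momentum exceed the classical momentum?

p_rel = γmv, p_class = mv
Ratio = γ = 1/√(1 - 0.653²)
= 1/√(0.573591) = 1.320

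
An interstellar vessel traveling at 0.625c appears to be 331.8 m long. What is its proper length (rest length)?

Contracted length L = 331.8 m
γ = 1/√(1 - 0.625²) = 1.281
L₀ = γL = 1.281 × 331.8 = 425.0 m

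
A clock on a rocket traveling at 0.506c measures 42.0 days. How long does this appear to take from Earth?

Proper time Δt₀ = 42.0 days
γ = 1/√(1 - 0.506²) = 1.1594
Δt = γΔt₀ = 1.1594 × 42.0 = 48.69 days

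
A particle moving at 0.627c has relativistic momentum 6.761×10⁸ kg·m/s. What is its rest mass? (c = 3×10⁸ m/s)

γ = 1/√(1 - 0.627²) = 1.2837
v = 0.627 × 3×10⁸ = 1.881×10⁸ m/s
m = p/(γv) = 6.761×10⁸/(1.2837 × 1.881×10⁸) = 2.800 kg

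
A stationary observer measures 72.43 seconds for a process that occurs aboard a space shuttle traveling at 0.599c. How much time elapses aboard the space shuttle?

Dilated time Δt = 72.43 seconds
γ = 1/√(1 - 0.599²) = 1.2488
Δt₀ = Δt/γ = 72.43/1.2488 = 58.00 seconds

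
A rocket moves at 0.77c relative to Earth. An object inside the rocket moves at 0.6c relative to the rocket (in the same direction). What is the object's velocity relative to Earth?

u = (u' + v)/(1 + u'v/c²)
Numerator: 0.6 + 0.77 = 1.37
Denominator: 1 + 0.462 = 1.462
u = 1.37/1.462 = 0.9371c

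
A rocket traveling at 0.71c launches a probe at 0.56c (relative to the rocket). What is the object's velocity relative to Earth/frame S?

u = (u' + v)/(1 + u'v/c²)
Numerator: 0.56 + 0.71 = 1.27
Denominator: 1 + 0.3976 = 1.3976
u = 1.27/1.3976 = 0.9087c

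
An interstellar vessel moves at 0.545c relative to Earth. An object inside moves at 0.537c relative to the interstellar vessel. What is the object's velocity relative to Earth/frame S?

u = (u' + v)/(1 + u'v/c²)
Numerator: 0.537 + 0.545 = 1.082
Denominator: 1 + 0.292665 = 1.292665
u = 1.082/1.292665 = 0.8370c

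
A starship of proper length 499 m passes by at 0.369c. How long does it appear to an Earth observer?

Proper length L₀ = 499 m
γ = 1/√(1 - 0.369²) = 1.076
L = L₀/γ = 499/1.076 = 463.8 m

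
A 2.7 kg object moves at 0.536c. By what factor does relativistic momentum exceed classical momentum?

p_rel = γmv, p_class = mv
Ratio = γ = 1/√(1 - 0.536²) = 1.185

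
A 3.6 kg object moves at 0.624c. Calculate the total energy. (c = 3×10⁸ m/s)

γ = 1/√(1 - 0.624²) = 1.2797
mc² = 3.6 × (3×10⁸)² = 3.240×10¹⁷ J
E = γmc² = 1.2797 × 3.240×10¹⁷ = 4.146×10¹⁷ J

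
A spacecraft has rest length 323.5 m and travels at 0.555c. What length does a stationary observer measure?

Proper length L₀ = 323.5 m
γ = 1/√(1 - 0.555²) = 1.202
L = L₀/γ = 323.5/1.202 = 269.1 m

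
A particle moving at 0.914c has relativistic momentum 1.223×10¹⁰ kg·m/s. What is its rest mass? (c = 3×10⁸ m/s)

γ = 1/√(1 - 0.914²) = 2.4648
v = 0.914 × 3×10⁸ = 2.742×10⁸ m/s
m = p/(γv) = 1.223×10¹⁰/(2.4648 × 2.742×10⁸) = 18.10 kg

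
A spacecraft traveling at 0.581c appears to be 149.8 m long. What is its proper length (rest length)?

Contracted length L = 149.8 m
γ = 1/√(1 - 0.581²) = 1.229
L₀ = γL = 1.229 × 149.8 = 184.1 m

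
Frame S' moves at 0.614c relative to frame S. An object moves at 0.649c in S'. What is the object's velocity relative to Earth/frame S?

u = (u' + v)/(1 + u'v/c²)
Numerator: 0.649 + 0.614 = 1.263
Denominator: 1 + 0.398486 = 1.398486
u = 1.263/1.398486 = 0.9031c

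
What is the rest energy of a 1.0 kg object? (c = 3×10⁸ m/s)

c² = (3×10⁸)² = 9.000×10¹⁶ m²/s²
E₀ = mc² = 1.0 × 9.000×10¹⁶ = 9.000×10¹⁶ J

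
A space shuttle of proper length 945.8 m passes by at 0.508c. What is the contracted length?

Proper length L₀ = 945.8 m
γ = 1/√(1 - 0.508²) = 1.16096
L = L₀/γ = 945.8/1.16096 = 814.7 m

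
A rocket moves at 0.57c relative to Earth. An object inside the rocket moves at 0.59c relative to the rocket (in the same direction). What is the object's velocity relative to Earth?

u = (u' + v)/(1 + u'v/c²)
Numerator: 0.59 + 0.57 = 1.16
Denominator: 1 + 0.3363 = 1.3363
u = 1.16/1.3363 = 0.8681c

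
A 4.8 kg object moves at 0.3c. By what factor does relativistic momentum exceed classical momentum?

p_rel = γmv, p_class = mv
Ratio = γ = 1/√(1 - 0.3²) = 1.048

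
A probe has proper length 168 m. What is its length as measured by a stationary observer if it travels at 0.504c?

Proper length L₀ = 168 m
γ = 1/√(1 - 0.504²) = 1.158
L = L₀/γ = 168/1.158 = 145.1 m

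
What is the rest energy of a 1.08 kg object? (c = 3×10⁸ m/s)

c² = (3×10⁸)² = 9.000×10¹⁶ m²/s²
E₀ = mc² = 1.08 × 9.000×10¹⁶ = 9.720×10¹⁶ J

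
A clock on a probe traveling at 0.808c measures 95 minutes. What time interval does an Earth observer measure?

Proper time Δt₀ = 95 minutes
γ = 1/√(1 - 0.808²) = 1.697
Δt = γΔt₀ = 1.697 × 95 = 161.2 minutes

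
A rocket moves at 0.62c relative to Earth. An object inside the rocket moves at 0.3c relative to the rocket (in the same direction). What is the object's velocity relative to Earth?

u = (u' + v)/(1 + u'v/c²)
Numerator: 0.3 + 0.62 = 0.92
Denominator: 1 + 0.186 = 1.186
u = 0.92/1.186 = 0.7757c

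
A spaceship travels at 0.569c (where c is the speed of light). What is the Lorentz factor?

v/c = 0.569, so (v/c)² = 0.323761
1 - (v/c)² = 0.676239
γ = 1/√(0.676239) = 1.216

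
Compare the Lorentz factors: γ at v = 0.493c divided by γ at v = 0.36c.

γ₁ = 1/√(1 - 0.493²) = 1.149
γ₂ = 1/√(1 - 0.36²) = 1.072
γ₁/γ₂ = 1.149/1.072 = 1.072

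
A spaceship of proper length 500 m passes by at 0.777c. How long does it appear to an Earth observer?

Proper length L₀ = 500 m
γ = 1/√(1 - 0.777²) = 1.58856
L = L₀/γ = 500/1.58856 = 314.8 m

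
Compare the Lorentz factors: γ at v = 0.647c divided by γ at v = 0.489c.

γ₁ = 1/√(1 - 0.647²) = 1.311
γ₂ = 1/√(1 - 0.489²) = 1.146
γ₁/γ₂ = 1.311/1.146 = 1.144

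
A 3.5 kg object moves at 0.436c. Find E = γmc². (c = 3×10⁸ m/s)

γ = 1/√(1 - 0.436²) = 1.111
mc² = 3.5 × (3×10⁸)² = 3.150×10¹⁷ J
E = γmc² = 1.111 × 3.150×10¹⁷ = 3.500×10¹⁷ J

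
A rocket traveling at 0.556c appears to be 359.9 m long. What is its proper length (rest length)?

Contracted length L = 359.9 m
γ = 1/√(1 - 0.556²) = 1.203
L₀ = γL = 1.203 × 359.9 = 433.0 m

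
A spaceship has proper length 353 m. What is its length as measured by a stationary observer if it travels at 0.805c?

Proper length L₀ = 353 m
γ = 1/√(1 - 0.805²) = 1.686
L = L₀/γ = 353/1.686 = 209.4 m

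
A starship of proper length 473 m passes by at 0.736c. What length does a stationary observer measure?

Proper length L₀ = 473 m
γ = 1/√(1 - 0.736²) = 1.477
L = L₀/γ = 473/1.477 = 320.2 m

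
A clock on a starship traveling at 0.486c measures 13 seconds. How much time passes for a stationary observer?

Proper time Δt₀ = 13 seconds
γ = 1/√(1 - 0.486²) = 1.144
Δt = γΔt₀ = 1.144 × 13 = 14.87 seconds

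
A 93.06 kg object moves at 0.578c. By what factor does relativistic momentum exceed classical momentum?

p_rel = γmv, p_class = mv
Ratio = γ = 1/√(1 - 0.578²) = 1.225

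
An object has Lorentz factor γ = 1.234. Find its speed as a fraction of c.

From γ = 1/√(1 - v²/c²):
1/γ² = 1/1.234² = 0.6567
v²/c² = 1 - 0.6567 = 0.3433
v/c = √(0.3433) = 0.5859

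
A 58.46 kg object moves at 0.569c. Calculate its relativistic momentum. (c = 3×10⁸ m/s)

γ = 1/√(1 - 0.569²) = 1.21605
v = 0.569 × 3×10⁸ = 1.707×10⁸ m/s
p = γmv = 1.21605 × 58.46 × 1.707×10⁸ = 1.214×10¹⁰ kg·m/s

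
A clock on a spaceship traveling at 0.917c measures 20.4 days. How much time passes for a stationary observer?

Proper time Δt₀ = 20.4 days
γ = 1/√(1 - 0.917²) = 2.507
Δt = γΔt₀ = 2.507 × 20.4 = 51.14 days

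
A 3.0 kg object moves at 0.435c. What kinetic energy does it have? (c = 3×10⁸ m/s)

γ = 1/√(1 - 0.435²) = 1.1106
γ - 1 = 0.1106
KE = (γ-1)mc² = 0.1106 × 3.0 × (3×10⁸)² = 2.986×10¹⁶ J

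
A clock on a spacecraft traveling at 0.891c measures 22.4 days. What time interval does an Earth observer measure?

Proper time Δt₀ = 22.4 days
γ = 1/√(1 - 0.891²) = 2.2026
Δt = γΔt₀ = 2.2026 × 22.4 = 49.34 days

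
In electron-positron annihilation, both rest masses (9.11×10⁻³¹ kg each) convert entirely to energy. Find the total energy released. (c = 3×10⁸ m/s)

Both particles have the same rest mass, so total mass = 2m
E = 2m·c² = 2 × 9.11×10⁻³¹ × (3×10⁸)²
= 2 × 9.11×10⁻³¹ × 9×10¹⁶
= 1.640×10⁻¹³ J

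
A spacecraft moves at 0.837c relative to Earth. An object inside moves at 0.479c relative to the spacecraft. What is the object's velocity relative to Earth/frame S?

u = (u' + v)/(1 + u'v/c²)
Numerator: 0.479 + 0.837 = 1.316
Denominator: 1 + 0.400923 = 1.400923
u = 1.316/1.400923 = 0.9394c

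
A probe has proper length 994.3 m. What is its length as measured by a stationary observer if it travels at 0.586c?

Proper length L₀ = 994.3 m
γ = 1/√(1 - 0.586²) = 1.2341
L = L₀/γ = 994.3/1.2341 = 805.7 m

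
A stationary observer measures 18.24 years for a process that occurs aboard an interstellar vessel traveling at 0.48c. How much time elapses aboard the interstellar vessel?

Dilated time Δt = 18.24 years
γ = 1/√(1 - 0.48²) = 1.140
Δt₀ = Δt/γ = 18.24/1.140 = 16.00 years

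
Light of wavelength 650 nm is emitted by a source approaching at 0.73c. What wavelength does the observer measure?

β = 0.73
Wavelength Doppler factor = √(0.27/1.73) = √(0.1561) = 0.3951
λ_obs = 650 × 0.3951 = 256.8 nm (blueshift)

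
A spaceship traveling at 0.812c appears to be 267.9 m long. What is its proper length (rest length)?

Contracted length L = 267.9 m
γ = 1/√(1 - 0.812²) = 1.7133
L₀ = γL = 1.7133 × 267.9 = 459.0 m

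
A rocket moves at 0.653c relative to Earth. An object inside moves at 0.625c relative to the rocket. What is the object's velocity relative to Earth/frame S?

u = (u' + v)/(1 + u'v/c²)
Numerator: 0.625 + 0.653 = 1.278
Denominator: 1 + 0.408125 = 1.408125
u = 1.278/1.408125 = 0.9076c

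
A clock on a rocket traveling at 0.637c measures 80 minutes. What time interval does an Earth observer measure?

Proper time Δt₀ = 80 minutes
γ = 1/√(1 - 0.637²) = 1.297
Δt = γΔt₀ = 1.297 × 80 = 103.8 minutes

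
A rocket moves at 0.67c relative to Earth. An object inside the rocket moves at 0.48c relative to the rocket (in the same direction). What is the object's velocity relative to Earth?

u = (u' + v)/(1 + u'v/c²)
Numerator: 0.48 + 0.67 = 1.15
Denominator: 1 + 0.3216 = 1.3216
u = 1.15/1.3216 = 0.8702c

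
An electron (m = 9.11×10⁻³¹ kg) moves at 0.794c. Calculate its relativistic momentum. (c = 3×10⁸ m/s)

γ = 1/√(1 - 0.794²) = 1.645
v = 0.794 × 3×10⁸ = 2.382×10⁸ m/s
p = γmv = 1.645 × 9.11×10⁻³¹ × 2.382×10⁸ = 3.570×10⁻²² kg·m/s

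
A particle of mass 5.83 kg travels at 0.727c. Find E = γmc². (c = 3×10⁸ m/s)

γ = 1/√(1 - 0.727²) = 1.4564
mc² = 5.83 × (3×10⁸)² = 5.247×10¹⁷ J
E = γmc² = 1.4564 × 5.247×10¹⁷ = 7.642×10¹⁷ J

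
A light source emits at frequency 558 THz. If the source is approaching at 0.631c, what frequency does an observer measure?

β = v/c = 0.631
(1+β)/(1-β) = 1.631/0.369 = 4.420
Doppler factor = √(4.420) = 2.102
f_obs = 558 × 2.102 = 1173 THz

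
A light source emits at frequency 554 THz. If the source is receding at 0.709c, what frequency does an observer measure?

β = v/c = 0.709
(1-β)/(1+β) = 0.291/1.709 = 0.17028
Doppler factor = √(0.17028) = 0.4126
f_obs = 554 × 0.4126 = 228.6 THz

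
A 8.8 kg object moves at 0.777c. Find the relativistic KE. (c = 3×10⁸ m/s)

γ = 1/√(1 - 0.777²) = 1.58856
γ - 1 = 0.58856
KE = (γ-1)mc² = 0.58856 × 8.8 × (3×10⁸)² = 4.661×10¹⁷ J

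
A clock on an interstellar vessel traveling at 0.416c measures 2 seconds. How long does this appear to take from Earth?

Proper time Δt₀ = 2 seconds
γ = 1/√(1 - 0.416²) = 1.0997
Δt = γΔt₀ = 1.0997 × 2 = 2.199 seconds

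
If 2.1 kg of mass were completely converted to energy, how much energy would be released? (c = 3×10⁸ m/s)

Using E = mc²:
c² = (3×10⁸)² = 9×10¹⁶ m²/s²
E = 2.1 × 9×10¹⁶ = 1.890×10¹⁷ J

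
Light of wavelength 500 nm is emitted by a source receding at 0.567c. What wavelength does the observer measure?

β = 0.567
Wavelength Doppler factor = √(1.567/0.433) = √(3.619) = 1.9024
λ_obs = 500 × 1.9024 = 951.2 nm (redshift)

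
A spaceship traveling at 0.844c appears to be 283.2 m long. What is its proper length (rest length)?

Contracted length L = 283.2 m
γ = 1/√(1 - 0.844²) = 1.8645
L₀ = γL = 1.8645 × 283.2 = 528.0 m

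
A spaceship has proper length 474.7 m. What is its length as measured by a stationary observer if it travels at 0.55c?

Proper length L₀ = 474.7 m
γ = 1/√(1 - 0.55²) = 1.19737
L = L₀/γ = 474.7/1.19737 = 396.5 m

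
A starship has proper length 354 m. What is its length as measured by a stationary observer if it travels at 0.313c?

Proper length L₀ = 354 m
γ = 1/√(1 - 0.313²) = 1.053
L = L₀/γ = 354/1.053 = 336.2 m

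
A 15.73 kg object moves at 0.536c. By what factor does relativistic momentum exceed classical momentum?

p_rel = γmv, p_class = mv
Ratio = γ = 1/√(1 - 0.536²) = 1.185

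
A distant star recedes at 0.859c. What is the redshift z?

β = 0.859
(1+β)/(1-β) = 1.859/0.141 = 13.184
√(13.184) = 3.631
z = 3.631 - 1 = 2.631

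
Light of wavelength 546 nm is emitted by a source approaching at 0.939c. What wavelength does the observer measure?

β = 0.939
Wavelength Doppler factor = √(0.061/1.939) = √(0.03146) = 0.17737
λ_obs = 546 × 0.17737 = 96.84 nm (blueshift)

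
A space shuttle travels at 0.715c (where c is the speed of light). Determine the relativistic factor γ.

v/c = 0.715, so (v/c)² = 0.511225
1 - (v/c)² = 0.488775
γ = 1/√(0.488775) = 1.430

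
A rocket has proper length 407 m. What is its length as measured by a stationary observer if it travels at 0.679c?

Proper length L₀ = 407 m
γ = 1/√(1 - 0.679²) = 1.362
L = L₀/γ = 407/1.362 = 298.8 m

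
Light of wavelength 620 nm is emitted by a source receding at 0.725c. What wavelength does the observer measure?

β = 0.725
Wavelength Doppler factor = √(1.725/0.275) = √(6.273) = 2.505
λ_obs = 620 × 2.505 = 1553 nm (redshift)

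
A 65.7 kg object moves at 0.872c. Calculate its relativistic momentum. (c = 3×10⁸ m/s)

γ = 1/√(1 - 0.872²) = 2.043
v = 0.872 × 3×10⁸ = 2.616×10⁸ m/s
p = γmv = 2.043 × 65.7 × 2.616×10⁸ = 3.511×10¹⁰ kg·m/s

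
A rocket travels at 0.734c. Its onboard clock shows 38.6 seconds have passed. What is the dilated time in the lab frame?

Proper time Δt₀ = 38.6 seconds
γ = 1/√(1 - 0.734²) = 1.47243
Δt = γΔt₀ = 1.47243 × 38.6 = 56.84 seconds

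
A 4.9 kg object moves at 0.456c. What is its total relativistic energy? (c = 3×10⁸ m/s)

γ = 1/√(1 - 0.456²) = 1.1236
mc² = 4.9 × (3×10⁸)² = 4.410×10¹⁷ J
E = γmc² = 1.1236 × 4.410×10¹⁷ = 4.955×10¹⁷ J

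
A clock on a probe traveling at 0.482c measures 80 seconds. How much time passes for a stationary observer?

Proper time Δt₀ = 80 seconds
γ = 1/√(1 - 0.482²) = 1.14133
Δt = γΔt₀ = 1.14133 × 80 = 91.31 seconds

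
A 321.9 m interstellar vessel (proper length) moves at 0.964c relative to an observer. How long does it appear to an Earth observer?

Proper length L₀ = 321.9 m
γ = 1/√(1 - 0.964²) = 3.761
L = L₀/γ = 321.9/3.761 = 85.59 m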